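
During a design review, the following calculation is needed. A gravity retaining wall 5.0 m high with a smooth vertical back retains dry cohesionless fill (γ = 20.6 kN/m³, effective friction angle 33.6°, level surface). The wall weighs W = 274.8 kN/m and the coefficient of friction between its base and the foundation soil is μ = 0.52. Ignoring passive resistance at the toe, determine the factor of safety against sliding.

1.93

K_a = tan²(45° − 33.6°/2) = 0.2875.
P_a = ½K_aγH² = 0.5×0.2875×20.6×5.0² = 74.03 kN/m, acting at H/3 = 1.667 m above the base.
FS_sliding = μW / P_a = 0.52×274.8 / 74.03 = 1.930.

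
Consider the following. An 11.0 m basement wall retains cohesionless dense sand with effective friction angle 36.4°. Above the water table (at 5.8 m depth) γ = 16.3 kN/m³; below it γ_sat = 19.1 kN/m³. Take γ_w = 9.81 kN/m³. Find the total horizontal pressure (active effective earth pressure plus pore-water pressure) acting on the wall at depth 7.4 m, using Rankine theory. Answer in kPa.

K_a = (1 − sin φ)/(1 + sin φ) = 0.2552.
γ' = 19.1 − 9.81 = 9.290 kN/m³.
Effective vertical stress at 7.4 m: σ'_v = 16.3×5.8 + 9.290×1.60 = 109.4 kPa.
σ'_h = K_a σ'_v = 0.2552 × 109.4 = 27.92 kPa; u = γ_w × 1.60 = 15.70 kPa.
Total σ_h = 27.92 + 15.70 = 43.61 kPa.

43.6 kPa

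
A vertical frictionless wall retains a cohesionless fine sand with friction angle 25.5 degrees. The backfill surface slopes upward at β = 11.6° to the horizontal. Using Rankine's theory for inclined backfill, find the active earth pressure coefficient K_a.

0.431

K_a = cos β · (cos β − √(cos²β − cos²φ)) / (cos β + √(cos²β − cos²φ)).
cos β = 0.9796, cos φ = 0.9026, √(cos²β − cos²φ) = 0.3807.
K_a = 0.9796 × (0.9796 − 0.3807)/(0.9796 + 0.3807) = 0.4313.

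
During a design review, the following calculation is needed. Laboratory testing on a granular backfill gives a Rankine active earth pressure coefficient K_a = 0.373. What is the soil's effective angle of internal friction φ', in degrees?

K_a = tan²(45° − φ/2) ⇒ 45° − φ/2 = arctan(√0.373) = 31.41°.
φ = 2(45° − 31.41°) = 27.17°.

27.2°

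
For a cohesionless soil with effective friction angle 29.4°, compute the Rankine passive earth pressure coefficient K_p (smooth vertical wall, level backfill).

K_p = (1 + sin φ)/(1 − sin φ) = tan²(45° + 29.4°/2) = 2.929.

2.93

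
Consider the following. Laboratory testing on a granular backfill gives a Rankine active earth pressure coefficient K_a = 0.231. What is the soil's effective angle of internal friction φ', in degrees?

K_a = tan²(45° − φ/2) ⇒ 45° − φ/2 = arctan(√0.231) = 25.67°.
φ = 2(45° − 25.67°) = 38.66°.

38.7°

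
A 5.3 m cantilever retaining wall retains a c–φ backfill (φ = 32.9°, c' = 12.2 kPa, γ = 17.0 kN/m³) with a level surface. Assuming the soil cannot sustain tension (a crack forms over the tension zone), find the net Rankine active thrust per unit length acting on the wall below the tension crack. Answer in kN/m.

17.8 kN/m

K_a = 0.2960; √K_a = 0.5441.
Tension-crack depth z_c = 2c/(γ√K_a) = 2×12.2/(17.0×0.5441) = 2.638 m.
σ_a at base = K_a γ H − 2c√K_a = 0.2960×17.0×5.3 − 2×12.2×0.5441 = 13.40 kPa.
P_a = ½ × 13.40 × (H − z_c) = 0.5×13.40×2.662 = 17.83 kN/m.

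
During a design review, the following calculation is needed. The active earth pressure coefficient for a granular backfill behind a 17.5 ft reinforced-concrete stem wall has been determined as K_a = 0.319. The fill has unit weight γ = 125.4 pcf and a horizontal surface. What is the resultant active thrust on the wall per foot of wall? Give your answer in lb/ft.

6130 lb/ft

P = ½ K_a γ H² = 0.5 × 0.319 × 125.4 × 17.5² = 6125 lb/ft.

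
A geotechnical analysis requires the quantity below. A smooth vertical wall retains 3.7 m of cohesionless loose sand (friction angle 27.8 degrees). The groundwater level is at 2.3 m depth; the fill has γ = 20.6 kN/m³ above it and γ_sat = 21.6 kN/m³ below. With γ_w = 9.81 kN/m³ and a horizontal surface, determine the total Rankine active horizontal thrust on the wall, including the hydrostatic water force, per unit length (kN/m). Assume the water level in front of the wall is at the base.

57.8 kN/m

K_a = tan²(45° − φ/2) = 0.3639.
γ' = 21.6 − 9.81 = 11.79 kN/m³. Depth below WT = 1.4 m.
σ'_h at WT = K_a γ d_w = 17.24 kPa; at base = 17.24 + K_a γ' × 1.4 = 23.25 kPa.
P₁ (0–2.3 m) = ½×17.24×2.3 = 19.83. P₂ (2.3–3.7 m) = ½(17.24+23.25)×1.4 = 28.34.
P_w = ½ γ_w h₂² = 0.5×9.81×1.4² = 9.614. Total = 19.83+28.34+9.614 = 57.78 kN/m.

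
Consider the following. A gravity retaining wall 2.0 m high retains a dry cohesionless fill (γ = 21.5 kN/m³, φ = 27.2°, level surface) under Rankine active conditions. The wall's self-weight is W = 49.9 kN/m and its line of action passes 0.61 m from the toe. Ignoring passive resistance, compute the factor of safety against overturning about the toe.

2.85

K_a = tan²(45° − 27.2°/2) = 0.3726.
P_a = ½K_aγH² = 0.5×0.3726×21.5×2.0² = 16.02 kN/m, acting at H/3 = 0.6667 m above the base.
Overturning moment M_o = P_a × H/3 = 16.02 × 0.6667 = 10.68.
Resisting moment M_r = W × 0.61 = 49.9 × 0.61 = 30.44.
FS_overturning = M_r/M_o = 30.44/10.68 = 2.850.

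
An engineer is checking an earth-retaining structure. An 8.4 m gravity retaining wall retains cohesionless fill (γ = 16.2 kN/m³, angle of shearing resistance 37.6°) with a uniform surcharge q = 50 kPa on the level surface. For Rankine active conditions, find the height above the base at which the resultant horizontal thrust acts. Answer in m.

K_a = 0.2421.
Triangular part P₁ = ½K_aγH² = 138.4 at H/3 = 2.800 m; rectangular part P₂ = K_a q H = 101.7 at H/2 = 4.200 m.
ȳ = (P₁·2.800 + P₂·4.200)/(P₁+P₂) = 3.393 m.

3.39 m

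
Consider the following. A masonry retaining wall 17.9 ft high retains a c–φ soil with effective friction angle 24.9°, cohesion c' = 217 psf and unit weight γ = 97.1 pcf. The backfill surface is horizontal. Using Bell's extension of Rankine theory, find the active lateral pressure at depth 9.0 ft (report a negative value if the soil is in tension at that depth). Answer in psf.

K_a = (1 − sin φ)/(1 + sin φ) = 0.4074.
σ_a = K_a γ z − 2c√K_a = 0.4074×97.1×9.0 − 2×217×0.6383 = 79.03 psf.

79.0 psf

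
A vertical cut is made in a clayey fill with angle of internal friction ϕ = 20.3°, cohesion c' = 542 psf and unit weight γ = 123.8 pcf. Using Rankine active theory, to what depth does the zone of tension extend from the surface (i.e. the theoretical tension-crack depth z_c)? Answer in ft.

K_a = tan²(45° − 20.3°/2) = 0.4849; √K_a = 0.6963.
The active pressure is zero where K_a γ z = 2c√K_a, so z_c = 2c/(γ√K_a) = 2×542/(123.8×0.6963) = 12.57 ft.

12.6 ft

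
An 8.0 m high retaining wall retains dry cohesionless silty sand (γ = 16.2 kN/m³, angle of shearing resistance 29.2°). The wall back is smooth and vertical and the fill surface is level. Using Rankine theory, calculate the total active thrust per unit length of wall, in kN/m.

178 kN/m

K_a = tan²(45° − φ/2) = 0.3442.
P_a = ½ K_a γ H² = 0.5 × 0.3442 × 16.2 × 8.0² = 178.4 kN/m.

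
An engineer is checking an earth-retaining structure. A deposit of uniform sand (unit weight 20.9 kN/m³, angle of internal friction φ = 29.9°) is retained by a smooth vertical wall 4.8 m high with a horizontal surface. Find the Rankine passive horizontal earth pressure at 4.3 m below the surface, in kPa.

269 kPa

K_p = (1 + sin φ)/(1 − sin φ) = 2.988.
σ_h = K_p γ z = 2.988 × 20.9 × 4.3 = 268.5 kPa.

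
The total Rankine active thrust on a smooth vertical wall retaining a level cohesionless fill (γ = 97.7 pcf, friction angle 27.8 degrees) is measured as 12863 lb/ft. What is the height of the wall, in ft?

26.9 ft

K_a = 0.3639. P_a = ½ K_a γ H² ⇒ H = √(2P_a/(K_a γ)).
H = √(2×12863/(0.3639×97.7)) = 26.90 ft.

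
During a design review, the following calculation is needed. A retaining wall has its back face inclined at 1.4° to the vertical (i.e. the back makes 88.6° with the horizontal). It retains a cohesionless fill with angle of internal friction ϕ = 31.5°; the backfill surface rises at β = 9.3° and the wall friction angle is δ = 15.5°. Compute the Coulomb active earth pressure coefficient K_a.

K_a = sin²(α+φ) / [sin²α · sin(α−δ) · (1 + √{sin(φ+δ)sin(φ−β) / (sin(α−δ)sin(α+β))})²].
With α = 88.6°, φ = 31.5°, δ = 15.5°, β = 9.3°: K_a = 0.3301.

0.330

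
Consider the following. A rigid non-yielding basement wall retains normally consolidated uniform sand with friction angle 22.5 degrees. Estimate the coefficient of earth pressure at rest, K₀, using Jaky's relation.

K₀ = 1 − sin φ' = 1 − sin 22.5° = 0.6173.

0.617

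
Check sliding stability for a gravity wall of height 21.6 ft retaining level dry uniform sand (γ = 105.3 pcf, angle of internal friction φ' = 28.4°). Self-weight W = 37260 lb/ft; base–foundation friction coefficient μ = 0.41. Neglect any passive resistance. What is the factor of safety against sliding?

1.75

K_a = tan²(45° − 28.4°/2) = 0.3554.
P_a = ½K_aγH² = 0.5×0.3554×105.3×21.6² = 8729 lb/ft, acting at H/3 = 7.200 ft above the base.
FS_sliding = μW / P_a = 0.41×37260 / 8729 = 1.750.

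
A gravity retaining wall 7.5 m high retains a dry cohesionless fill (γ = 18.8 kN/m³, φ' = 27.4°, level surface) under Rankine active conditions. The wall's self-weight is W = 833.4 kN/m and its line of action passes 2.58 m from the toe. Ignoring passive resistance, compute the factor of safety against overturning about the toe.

4.40

K_a = tan²(45° − 27.4°/2) = 0.3697.
P_a = ½K_aγH² = 0.5×0.3697×18.8×7.5² = 195.5 kN/m, acting at H/3 = 2.500 m above the base.
Overturning moment M_o = P_a × H/3 = 195.5 × 2.500 = 488.7.
Resisting moment M_r = W × 2.58 = 833.4 × 2.58 = 2150.
FS_overturning = M_r/M_o = 2150/488.7 = 4.400.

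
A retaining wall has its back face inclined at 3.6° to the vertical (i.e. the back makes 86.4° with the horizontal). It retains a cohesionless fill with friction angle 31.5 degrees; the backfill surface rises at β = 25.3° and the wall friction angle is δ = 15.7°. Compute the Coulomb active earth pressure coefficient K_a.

0.491

K_a = sin²(α+φ) / [sin²α · sin(α−δ) · (1 + √{sin(φ+δ)sin(φ−β) / (sin(α−δ)sin(α+β))})²].
With α = 86.4°, φ = 31.5°, δ = 15.7°, β = 25.3°: K_a = 0.4912.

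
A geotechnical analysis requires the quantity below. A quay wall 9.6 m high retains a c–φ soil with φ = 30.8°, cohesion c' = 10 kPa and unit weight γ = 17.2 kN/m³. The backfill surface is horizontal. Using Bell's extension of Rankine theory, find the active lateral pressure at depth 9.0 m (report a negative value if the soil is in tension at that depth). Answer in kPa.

38.6 kPa

K_a = (1 − sin φ)/(1 + sin φ) = 0.3227.
σ_a = K_a γ z − 2c√K_a = 0.3227×17.2×9.0 − 2×10×0.5681 = 38.59 kPa.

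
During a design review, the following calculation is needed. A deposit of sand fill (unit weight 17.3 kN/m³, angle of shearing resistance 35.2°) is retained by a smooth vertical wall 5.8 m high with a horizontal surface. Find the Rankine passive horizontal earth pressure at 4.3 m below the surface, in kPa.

277 kPa

K_p = (1 + sin φ)/(1 − sin φ) = 3.722.
σ_h = K_p γ z = 3.722 × 17.3 × 4.3 = 276.9 kPa.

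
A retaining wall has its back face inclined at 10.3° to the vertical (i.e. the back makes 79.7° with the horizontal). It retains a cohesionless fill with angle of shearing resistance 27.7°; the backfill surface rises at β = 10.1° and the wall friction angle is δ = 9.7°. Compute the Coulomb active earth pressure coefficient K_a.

0.481

K_a = sin²(α+φ) / [sin²α · sin(α−δ) · (1 + √{sin(φ+δ)sin(φ−β) / (sin(α−δ)sin(α+β))})²].
With α = 79.7°, φ = 27.7°, δ = 9.7°, β = 10.1°: K_a = 0.4813.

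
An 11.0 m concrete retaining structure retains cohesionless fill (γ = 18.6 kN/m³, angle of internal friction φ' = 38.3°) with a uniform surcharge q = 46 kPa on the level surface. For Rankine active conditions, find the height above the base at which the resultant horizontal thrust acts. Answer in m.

4.24 m

K_a = 0.2347.
Triangular part P₁ = ½K_aγH² = 264.1 at H/3 = 3.667 m; rectangular part P₂ = K_a q H = 118.8 at H/2 = 5.500 m.
ȳ = (P₁·3.667 + P₂·5.500)/(P₁+P₂) = 4.235 m.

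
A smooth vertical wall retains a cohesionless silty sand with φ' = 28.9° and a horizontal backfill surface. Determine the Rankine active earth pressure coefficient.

0.348

K_a = tan²(45° − φ/2) = tan²(30.55°) = 0.3484.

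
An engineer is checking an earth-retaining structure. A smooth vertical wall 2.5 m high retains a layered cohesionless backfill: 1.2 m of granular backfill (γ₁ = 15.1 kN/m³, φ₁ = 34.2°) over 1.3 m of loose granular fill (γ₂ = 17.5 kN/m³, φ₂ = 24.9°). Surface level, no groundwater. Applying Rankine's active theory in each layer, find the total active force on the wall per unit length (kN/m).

K_a1 = tan²(45°−34.2°/2) = 0.2803; K_a2 = tan²(45°−24.9°/2) = 0.4074.
Layer 1: σ at base = K_a1 γ₁ h₁ = 5.080 kPa; P₁ = ½×5.080×1.2 = 3.048.
Layer 2: σ_v at top = γ₁h₁ = 18.12; σ_h top = K_a2×18.12 = 7.383; σ_h base = K_a2×(18.12+17.5×1.3) = 16.65.
P₂ = ½(7.383+16.65)×1.3 = 15.62. Total P_a = 3.048+15.62 = 18.67 kN/m.

18.7 kN/m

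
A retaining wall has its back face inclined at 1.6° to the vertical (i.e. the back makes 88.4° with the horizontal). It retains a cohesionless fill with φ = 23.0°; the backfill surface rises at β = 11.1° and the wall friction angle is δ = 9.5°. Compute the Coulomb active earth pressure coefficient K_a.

0.494

K_a = sin²(α+φ) / [sin²α · sin(α−δ) · (1 + √{sin(φ+δ)sin(φ−β) / (sin(α−δ)sin(α+β))})²].
With α = 88.4°, φ = 23.0°, δ = 9.5°, β = 11.1°: K_a = 0.4936.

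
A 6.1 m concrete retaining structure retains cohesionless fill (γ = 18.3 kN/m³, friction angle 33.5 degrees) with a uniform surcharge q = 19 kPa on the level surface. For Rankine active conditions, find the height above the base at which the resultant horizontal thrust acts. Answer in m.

2.29 m

K_a = 0.2887.
Triangular part P₁ = ½K_aγH² = 98.30 at H/3 = 2.033 m; rectangular part P₂ = K_a q H = 33.46 at H/2 = 3.050 m.
ȳ = (P₁·2.033 + P₂·3.050)/(P₁+P₂) = 2.292 m.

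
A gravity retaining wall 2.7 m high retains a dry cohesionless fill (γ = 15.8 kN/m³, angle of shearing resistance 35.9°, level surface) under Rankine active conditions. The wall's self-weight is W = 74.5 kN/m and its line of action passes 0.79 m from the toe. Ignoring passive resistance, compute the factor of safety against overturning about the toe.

4.35

K_a = tan²(45° − 35.9°/2) = 0.2607.
P_a = ½K_aγH² = 0.5×0.2607×15.8×2.7² = 15.02 kN/m, acting at H/3 = 0.9000 m above the base.
Overturning moment M_o = P_a × H/3 = 15.02 × 0.9000 = 13.51.
Resisting moment M_r = W × 0.79 = 74.5 × 0.79 = 58.86.
FS_overturning = M_r/M_o = 58.86/13.51 = 4.355.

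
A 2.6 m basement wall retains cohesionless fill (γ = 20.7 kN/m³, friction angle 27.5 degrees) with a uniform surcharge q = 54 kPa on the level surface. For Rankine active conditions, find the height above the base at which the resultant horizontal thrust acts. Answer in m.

1.16 m

K_a = 0.3682.
Triangular part P₁ = ½K_aγH² = 25.76 at H/3 = 0.8667 m; rectangular part P₂ = K_a q H = 51.70 at H/2 = 1.300 m.
ȳ = (P₁·0.8667 + P₂·1.300)/(P₁+P₂) = 1.156 m.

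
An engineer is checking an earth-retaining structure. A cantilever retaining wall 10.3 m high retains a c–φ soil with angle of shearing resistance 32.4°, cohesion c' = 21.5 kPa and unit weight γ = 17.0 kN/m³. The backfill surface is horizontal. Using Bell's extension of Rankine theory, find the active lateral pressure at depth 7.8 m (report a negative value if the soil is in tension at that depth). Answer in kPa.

16.4 kPa

K_a = (1 − sin φ)/(1 + sin φ) = 0.3022.
σ_a = K_a γ z − 2c√K_a = 0.3022×17.0×7.8 − 2×21.5×0.5498 = 16.44 kPa.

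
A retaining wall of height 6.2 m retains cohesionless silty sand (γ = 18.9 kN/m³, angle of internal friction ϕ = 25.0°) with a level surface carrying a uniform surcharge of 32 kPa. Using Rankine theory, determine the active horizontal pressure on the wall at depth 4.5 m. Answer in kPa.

47.5 kPa

K_a = (1 − sin φ)/(1 + sin φ) = 0.4059.
σ_v = γz + q = 18.9 × 4.5 + 32 = 117.0 kPa.
σ_h = K_a σ_v = 0.4059 × 117.0 = 47.51 kPa.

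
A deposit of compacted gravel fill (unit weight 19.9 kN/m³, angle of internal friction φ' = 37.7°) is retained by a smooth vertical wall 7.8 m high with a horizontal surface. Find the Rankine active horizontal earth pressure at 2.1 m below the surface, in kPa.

K_a = (1 − sin φ)/(1 + sin φ) = 0.2411.
σ_h = K_a γ z = 0.2411 × 19.9 × 2.1 = 10.07 kPa.

10.1 kPa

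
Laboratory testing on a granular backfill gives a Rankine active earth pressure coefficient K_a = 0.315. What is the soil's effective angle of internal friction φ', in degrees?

K_a = tan²(45° − φ/2) ⇒ 45° − φ/2 = arctan(√0.315) = 29.30°.
φ = 2(45° − 29.30°) = 31.39°.

31.4°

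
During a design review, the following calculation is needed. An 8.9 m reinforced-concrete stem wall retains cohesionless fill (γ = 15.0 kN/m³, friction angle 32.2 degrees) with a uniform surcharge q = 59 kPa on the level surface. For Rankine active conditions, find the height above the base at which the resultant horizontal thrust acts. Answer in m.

3.66 m

K_a = 0.3047.
Triangular part P₁ = ½K_aγH² = 181.0 at H/3 = 2.967 m; rectangular part P₂ = K_a q H = 160.0 at H/2 = 4.450 m.
ȳ = (P₁·2.967 + P₂·4.450)/(P₁+P₂) = 3.663 m.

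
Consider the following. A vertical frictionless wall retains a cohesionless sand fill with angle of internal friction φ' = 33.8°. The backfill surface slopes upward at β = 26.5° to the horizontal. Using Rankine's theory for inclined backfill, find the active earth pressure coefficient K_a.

0.410

K_a = cos β · (cos β − √(cos²β − cos²φ)) / (cos β + √(cos²β − cos²φ)).
cos β = 0.8949, cos φ = 0.8310, √(cos²β − cos²φ) = 0.3322.
K_a = 0.8949 × (0.8949 − 0.3322)/(0.8949 + 0.3322) = 0.4104.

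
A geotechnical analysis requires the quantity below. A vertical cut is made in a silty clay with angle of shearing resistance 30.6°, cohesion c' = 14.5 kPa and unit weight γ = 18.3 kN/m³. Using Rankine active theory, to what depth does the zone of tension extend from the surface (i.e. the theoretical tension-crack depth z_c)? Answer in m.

2.78 m

K_a = tan²(45° − 30.6°/2) = 0.3253; √K_a = 0.5704.
The active pressure is zero where K_a γ z = 2c√K_a, so z_c = 2c/(γ√K_a) = 2×14.5/(18.3×0.5704) = 2.778 m.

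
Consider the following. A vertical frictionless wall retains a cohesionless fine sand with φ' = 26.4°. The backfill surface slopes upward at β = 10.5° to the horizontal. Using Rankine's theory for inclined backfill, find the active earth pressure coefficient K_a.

K_a = cos β · (cos β − √(cos²β − cos²φ)) / (cos β + √(cos²β − cos²φ)).
cos β = 0.9833, cos φ = 0.8957, √(cos²β − cos²φ) = 0.4056.
K_a = 0.9833 × (0.9833 − 0.4056)/(0.9833 + 0.4056) = 0.4090.

0.409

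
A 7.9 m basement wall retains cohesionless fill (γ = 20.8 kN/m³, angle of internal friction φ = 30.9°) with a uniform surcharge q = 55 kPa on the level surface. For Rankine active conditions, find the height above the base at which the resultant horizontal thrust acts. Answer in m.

K_a = 0.3214.
Triangular part P₁ = ½K_aγH² = 208.6 at H/3 = 2.633 m; rectangular part P₂ = K_a q H = 139.7 at H/2 = 3.950 m.
ȳ = (P₁·2.633 + P₂·3.950)/(P₁+P₂) = 3.161 m.

3.16 m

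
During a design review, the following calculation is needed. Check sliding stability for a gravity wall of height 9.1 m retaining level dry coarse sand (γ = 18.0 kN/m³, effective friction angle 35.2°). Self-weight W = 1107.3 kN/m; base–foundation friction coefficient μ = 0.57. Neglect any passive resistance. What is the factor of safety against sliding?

3.15

K_a = tan²(45° − 35.2°/2) = 0.2687.
P_a = ½K_aγH² = 0.5×0.2687×18.0×9.1² = 200.3 kN/m, acting at H/3 = 3.033 m above the base.
FS_sliding = μW / P_a = 0.57×1107.3 / 200.3 = 3.152.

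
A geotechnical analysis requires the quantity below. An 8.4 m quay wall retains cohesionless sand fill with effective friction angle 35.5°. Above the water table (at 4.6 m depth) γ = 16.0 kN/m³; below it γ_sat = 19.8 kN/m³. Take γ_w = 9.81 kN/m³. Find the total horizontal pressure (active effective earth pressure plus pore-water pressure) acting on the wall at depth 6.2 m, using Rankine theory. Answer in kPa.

39.5 kPa

K_a = (1 − sin φ)/(1 + sin φ) = 0.2653.
γ' = 19.8 − 9.81 = 9.990 kN/m³.
Effective vertical stress at 6.2 m: σ'_v = 16.0×4.6 + 9.990×1.60 = 89.58 kPa.
σ'_h = K_a σ'_v = 0.2653 × 89.58 = 23.76 kPa; u = γ_w × 1.60 = 15.70 kPa.
Total σ_h = 23.76 + 15.70 = 39.46 kPa.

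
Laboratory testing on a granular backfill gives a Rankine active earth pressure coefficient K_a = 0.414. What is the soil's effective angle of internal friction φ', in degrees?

K_a = tan²(45° − φ/2) ⇒ 45° − φ/2 = arctan(√0.414) = 32.76°.
φ = 2(45° − 32.76°) = 24.48°.

24.5°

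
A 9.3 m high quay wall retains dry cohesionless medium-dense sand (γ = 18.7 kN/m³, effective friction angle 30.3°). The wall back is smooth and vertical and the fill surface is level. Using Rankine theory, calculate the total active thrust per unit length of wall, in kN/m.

266 kN/m

K_a = tan²(45° − φ/2) = 0.3293.
P_a = ½ K_a γ H² = 0.5 × 0.3293 × 18.7 × 9.3² = 266.3 kN/m.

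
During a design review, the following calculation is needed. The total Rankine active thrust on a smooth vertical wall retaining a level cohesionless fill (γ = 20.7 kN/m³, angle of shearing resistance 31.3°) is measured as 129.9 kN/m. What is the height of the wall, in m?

6.30 m

K_a = 0.3162. P_a = ½ K_a γ H² ⇒ H = √(2P_a/(K_a γ)).
H = √(2×129.9/(0.3162×20.7)) = 6.300 m.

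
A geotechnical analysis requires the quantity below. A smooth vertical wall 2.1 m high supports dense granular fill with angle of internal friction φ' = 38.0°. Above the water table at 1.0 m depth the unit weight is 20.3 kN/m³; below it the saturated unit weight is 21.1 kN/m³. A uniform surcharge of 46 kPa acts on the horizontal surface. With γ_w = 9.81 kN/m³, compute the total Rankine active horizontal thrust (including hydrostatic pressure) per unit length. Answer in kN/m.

K_a = tan²(45° − φ/2) = 0.2379.
γ' = 21.1 − 9.81 = 11.29 kN/m³. h₂ = H − d_w = 1.1 m.
σ'_h: at surface K_a·q = 10.94; at WT K_a(q+γd_w) = 15.77; at base K_a(q+γd_w+γ'h₂) = 18.73 kPa.
P₁ = ½(10.94+15.77)×1.0 = 13.36; P₂ = ½(15.77+18.73)×1.1 = 18.97; P_w = ½γ_w h₂² = 5.935.
Total = 13.36+18.97+5.935 = 38.27 kN/m.

38.3 kN/m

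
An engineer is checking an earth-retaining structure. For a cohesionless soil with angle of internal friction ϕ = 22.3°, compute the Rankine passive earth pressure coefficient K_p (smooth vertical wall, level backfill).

K_p = (1 + sin φ)/(1 − sin φ) = tan²(45° + 22.3°/2) = 2.223.

2.22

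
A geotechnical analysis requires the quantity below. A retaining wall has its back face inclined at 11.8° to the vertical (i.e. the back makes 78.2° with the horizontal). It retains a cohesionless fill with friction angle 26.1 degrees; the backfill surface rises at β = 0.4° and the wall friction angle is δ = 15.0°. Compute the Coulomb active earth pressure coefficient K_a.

0.445

K_a = sin²(α+φ) / [sin²α · sin(α−δ) · (1 + √{sin(φ+δ)sin(φ−β) / (sin(α−δ)sin(α+β))})²].
With α = 78.2°, φ = 26.1°, δ = 15.0°, β = 0.4°: K_a = 0.4450.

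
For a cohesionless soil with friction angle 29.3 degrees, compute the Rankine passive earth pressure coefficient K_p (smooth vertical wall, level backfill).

K_p = (1 + sin φ)/(1 − sin φ) = tan²(45° + 29.3°/2) = 2.917.

2.92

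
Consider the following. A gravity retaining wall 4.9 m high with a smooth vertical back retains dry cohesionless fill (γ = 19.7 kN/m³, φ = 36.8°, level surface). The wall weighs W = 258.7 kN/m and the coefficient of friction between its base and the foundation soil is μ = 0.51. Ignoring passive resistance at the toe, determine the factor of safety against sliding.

K_a = tan²(45° − 36.8°/2) = 0.2508.
P_a = ½K_aγH² = 0.5×0.2508×19.7×4.9² = 59.31 kN/m, acting at H/3 = 1.633 m above the base.
FS_sliding = μW / P_a = 0.51×258.7 / 59.31 = 2.225.

2.22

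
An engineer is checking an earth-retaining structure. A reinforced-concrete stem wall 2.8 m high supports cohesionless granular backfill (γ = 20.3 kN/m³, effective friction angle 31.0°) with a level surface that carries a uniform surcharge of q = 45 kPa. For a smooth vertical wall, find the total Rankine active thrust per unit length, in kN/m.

65.8 kN/m

K_a = tan²(45° − φ/2) = 0.3201.
Soil triangle: ½ K_a γ H² = 0.5×0.3201×20.3×2.8² = 25.47 kN/m.
Surcharge rectangle: K_a q H = 0.3201×45×2.8 = 40.33 kN/m.
Total = 25.47 + 40.33 = 65.80 kN/m.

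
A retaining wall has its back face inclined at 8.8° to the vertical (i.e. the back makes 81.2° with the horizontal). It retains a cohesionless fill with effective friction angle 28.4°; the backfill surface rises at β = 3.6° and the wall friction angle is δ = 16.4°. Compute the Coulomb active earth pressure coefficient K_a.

K_a = sin²(α+φ) / [sin²α · sin(α−δ) · (1 + √{sin(φ+δ)sin(φ−β) / (sin(α−δ)sin(α+β))})²].
With α = 81.2°, φ = 28.4°, δ = 16.4°, β = 3.6°: K_a = 0.4060.

0.406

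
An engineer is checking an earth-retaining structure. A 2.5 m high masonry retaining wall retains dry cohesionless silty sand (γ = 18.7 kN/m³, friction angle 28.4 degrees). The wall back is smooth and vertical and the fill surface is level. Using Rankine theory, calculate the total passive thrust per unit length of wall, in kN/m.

K_p = tan²(45° + φ/2) = 2.814.
P_p = ½ K_p γ H² = 0.5 × 2.814 × 18.7 × 2.5² = 164.4 kN/m.

164 kN/m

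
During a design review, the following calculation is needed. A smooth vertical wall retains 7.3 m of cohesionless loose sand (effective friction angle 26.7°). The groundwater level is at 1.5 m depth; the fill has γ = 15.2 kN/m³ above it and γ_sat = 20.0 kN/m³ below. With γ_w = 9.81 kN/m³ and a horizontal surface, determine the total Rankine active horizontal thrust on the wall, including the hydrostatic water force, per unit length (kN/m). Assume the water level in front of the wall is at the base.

K_a = tan²(45° − φ/2) = 0.3800.
γ' = 20.0 − 9.81 = 10.19 kN/m³. Depth below WT = 5.8 m.
σ'_h at WT = K_a γ d_w = 8.663 kPa; at base = 8.663 + K_a γ' × 5.8 = 31.12 kPa.
P₁ (0–1.5 m) = ½×8.663×1.5 = 6.497. P₂ (1.5–7.3 m) = ½(8.663+31.12)×5.8 = 115.4.
P_w = ½ γ_w h₂² = 0.5×9.81×5.8² = 165.0. Total = 6.497+115.4+165.0 = 286.9 kN/m.

287 kN/m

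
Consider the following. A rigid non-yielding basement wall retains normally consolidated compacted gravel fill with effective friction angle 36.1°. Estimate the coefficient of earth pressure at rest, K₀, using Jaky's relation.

0.411

K₀ = 1 − sin φ' = 1 − sin 36.1° = 0.4108.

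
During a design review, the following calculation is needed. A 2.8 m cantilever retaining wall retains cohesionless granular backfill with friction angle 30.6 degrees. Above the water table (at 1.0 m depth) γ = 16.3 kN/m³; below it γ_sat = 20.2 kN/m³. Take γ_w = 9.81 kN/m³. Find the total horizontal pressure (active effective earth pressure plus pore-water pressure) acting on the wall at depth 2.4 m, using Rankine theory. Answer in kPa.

23.8 kPa

K_a = (1 − sin φ)/(1 + sin φ) = 0.3253.
γ' = 20.2 − 9.81 = 10.39 kN/m³.
Effective vertical stress at 2.4 m: σ'_v = 16.3×1.0 + 10.39×1.40 = 30.85 kPa.
σ'_h = K_a σ'_v = 0.3253 × 30.85 = 10.04 kPa; u = γ_w × 1.40 = 13.73 kPa.
Total σ_h = 10.04 + 13.73 = 23.77 kPa.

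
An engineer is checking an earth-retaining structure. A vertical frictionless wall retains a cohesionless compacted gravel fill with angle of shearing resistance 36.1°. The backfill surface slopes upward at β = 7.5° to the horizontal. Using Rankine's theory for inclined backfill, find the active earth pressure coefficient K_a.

K_a = cos β · (cos β − √(cos²β − cos²φ)) / (cos β + √(cos²β − cos²φ)).
cos β = 0.9914, cos φ = 0.8080, √(cos²β − cos²φ) = 0.5746.
K_a = 0.9914 × (0.9914 − 0.5746)/(0.9914 + 0.5746) = 0.2639.

0.264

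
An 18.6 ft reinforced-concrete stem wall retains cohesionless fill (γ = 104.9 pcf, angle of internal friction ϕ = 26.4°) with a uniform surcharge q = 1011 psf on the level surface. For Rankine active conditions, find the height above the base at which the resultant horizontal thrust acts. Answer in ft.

7.78 ft

K_a = 0.3844.
Triangular part P₁ = ½K_aγH² = 6976 at H/3 = 6.200 ft; rectangular part P₂ = K_a q H = 7229 at H/2 = 9.300 ft.
ȳ = (P₁·6.200 + P₂·9.300)/(P₁+P₂) = 7.778 ft.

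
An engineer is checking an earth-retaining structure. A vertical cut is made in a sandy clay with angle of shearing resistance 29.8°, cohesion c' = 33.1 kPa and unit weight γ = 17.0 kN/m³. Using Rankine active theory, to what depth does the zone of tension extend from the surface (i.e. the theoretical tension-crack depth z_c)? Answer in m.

6.72 m

K_a = tan²(45° − 29.8°/2) = 0.3360; √K_a = 0.5797.
The active pressure is zero where K_a γ z = 2c√K_a, so z_c = 2c/(γ√K_a) = 2×33.1/(17.0×0.5797) = 6.718 m.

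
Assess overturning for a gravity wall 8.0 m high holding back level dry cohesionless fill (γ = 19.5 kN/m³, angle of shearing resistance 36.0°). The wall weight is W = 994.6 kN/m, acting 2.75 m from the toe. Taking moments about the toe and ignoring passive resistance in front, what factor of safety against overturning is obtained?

6.33

K_a = tan²(45° − 36.0°/2) = 0.2596.
P_a = ½K_aγH² = 0.5×0.2596×19.5×8.0² = 162.0 kN/m, acting at H/3 = 2.667 m above the base.
Overturning moment M_o = P_a × H/3 = 162.0 × 2.667 = 432.0.
Resisting moment M_r = W × 2.75 = 994.6 × 2.75 = 2735.
FS_overturning = M_r/M_o = 2735/432.0 = 6.331.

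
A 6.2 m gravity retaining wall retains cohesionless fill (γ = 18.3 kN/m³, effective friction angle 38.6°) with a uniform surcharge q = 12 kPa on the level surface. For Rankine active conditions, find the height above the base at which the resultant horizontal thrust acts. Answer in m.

2.25 m

K_a = 0.2316.
Triangular part P₁ = ½K_aγH² = 81.47 at H/3 = 2.067 m; rectangular part P₂ = K_a q H = 17.23 at H/2 = 3.100 m.
ȳ = (P₁·2.067 + P₂·3.100)/(P₁+P₂) = 2.247 m.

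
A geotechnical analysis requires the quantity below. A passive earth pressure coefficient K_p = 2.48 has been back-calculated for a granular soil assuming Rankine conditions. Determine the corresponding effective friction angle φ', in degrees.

K_p = (1+sin φ)/(1−sin φ) ⇒ sin φ = (K_p − 1)/(K_p + 1) = 0.4253.
φ = arcsin(0.4253) = 25.17°.

25.2°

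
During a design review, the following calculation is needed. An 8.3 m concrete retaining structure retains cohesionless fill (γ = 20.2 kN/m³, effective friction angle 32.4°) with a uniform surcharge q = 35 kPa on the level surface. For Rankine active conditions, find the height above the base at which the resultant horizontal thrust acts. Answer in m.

K_a = 0.3022.
Triangular part P₁ = ½K_aγH² = 210.3 at H/3 = 2.767 m; rectangular part P₂ = K_a q H = 87.80 at H/2 = 4.150 m.
ȳ = (P₁·2.767 + P₂·4.150)/(P₁+P₂) = 3.174 m.

3.17 m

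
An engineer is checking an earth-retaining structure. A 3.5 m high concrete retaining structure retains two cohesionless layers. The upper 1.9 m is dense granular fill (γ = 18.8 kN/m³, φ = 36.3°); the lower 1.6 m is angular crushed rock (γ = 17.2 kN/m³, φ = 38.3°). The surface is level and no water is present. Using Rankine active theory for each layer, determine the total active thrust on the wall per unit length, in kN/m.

K_a1 = tan²(45°−36.3°/2) = 0.2563; K_a2 = tan²(45°−38.3°/2) = 0.2347.
Layer 1: σ at base = K_a1 γ₁ h₁ = 9.154 kPa; P₁ = ½×9.154×1.9 = 8.696.
Layer 2: σ_v at top = γ₁h₁ = 35.72; σ_h top = K_a2×35.72 = 8.385; σ_h base = K_a2×(35.72+17.2×1.6) = 14.84.
P₂ = ½(8.385+14.84)×1.6 = 18.58. Total P_a = 8.696+18.58 = 27.28 kN/m.

27.3 kN/m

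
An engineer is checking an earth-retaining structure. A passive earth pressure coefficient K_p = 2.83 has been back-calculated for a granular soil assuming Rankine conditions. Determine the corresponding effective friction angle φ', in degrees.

K_p = (1+sin φ)/(1−sin φ) ⇒ sin φ = (K_p − 1)/(K_p + 1) = 0.4778.
φ = arcsin(0.4778) = 28.54°.

28.5°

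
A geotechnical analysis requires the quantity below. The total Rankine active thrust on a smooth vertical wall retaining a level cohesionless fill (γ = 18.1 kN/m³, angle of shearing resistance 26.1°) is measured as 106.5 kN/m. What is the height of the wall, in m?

K_a = 0.3889. P_a = ½ K_a γ H² ⇒ H = √(2P_a/(K_a γ)).
H = √(2×106.5/(0.3889×18.1)) = 5.501 m.

5.50 m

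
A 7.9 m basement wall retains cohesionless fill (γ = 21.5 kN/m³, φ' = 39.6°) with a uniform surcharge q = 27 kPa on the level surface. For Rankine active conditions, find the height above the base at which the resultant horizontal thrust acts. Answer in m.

2.95 m

K_a = 0.2214.
Triangular part P₁ = ½K_aγH² = 148.6 at H/3 = 2.633 m; rectangular part P₂ = K_a q H = 47.23 at H/2 = 3.950 m.
ȳ = (P₁·2.633 + P₂·3.950)/(P₁+P₂) = 2.951 m.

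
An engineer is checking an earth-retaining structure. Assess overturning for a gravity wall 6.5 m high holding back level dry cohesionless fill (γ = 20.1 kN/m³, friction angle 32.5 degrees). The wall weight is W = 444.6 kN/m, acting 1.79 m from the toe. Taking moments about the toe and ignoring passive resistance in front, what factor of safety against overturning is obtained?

2.87

K_a = tan²(45° − 32.5°/2) = 0.3010.
P_a = ½K_aγH² = 0.5×0.3010×20.1×6.5² = 127.8 kN/m, acting at H/3 = 2.167 m above the base.
Overturning moment M_o = P_a × H/3 = 127.8 × 2.167 = 276.9.
Resisting moment M_r = W × 1.79 = 444.6 × 1.79 = 795.8.
FS_overturning = M_r/M_o = 795.8/276.9 = 2.874.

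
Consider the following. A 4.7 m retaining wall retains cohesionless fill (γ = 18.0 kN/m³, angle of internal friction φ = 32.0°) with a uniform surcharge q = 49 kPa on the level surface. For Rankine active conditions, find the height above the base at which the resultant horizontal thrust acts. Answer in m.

K_a = 0.3073.
Triangular part P₁ = ½K_aγH² = 61.09 at H/3 = 1.567 m; rectangular part P₂ = K_a q H = 70.76 at H/2 = 2.350 m.
ȳ = (P₁·1.567 + P₂·2.350)/(P₁+P₂) = 1.987 m.

1.99 m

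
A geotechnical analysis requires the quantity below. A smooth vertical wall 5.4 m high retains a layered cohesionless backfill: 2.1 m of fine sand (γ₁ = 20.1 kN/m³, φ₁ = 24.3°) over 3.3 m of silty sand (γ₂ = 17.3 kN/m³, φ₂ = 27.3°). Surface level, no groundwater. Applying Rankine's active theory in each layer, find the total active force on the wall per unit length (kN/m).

K_a1 = tan²(45°−24.3°/2) = 0.4169; K_a2 = tan²(45°−27.3°/2) = 0.3711.
Layer 1: σ at base = K_a1 γ₁ h₁ = 17.60 kPa; P₁ = ½×17.60×2.1 = 18.48.
Layer 2: σ_v at top = γ₁h₁ = 42.21; σ_h top = K_a2×42.21 = 15.67; σ_h base = K_a2×(42.21+17.3×3.3) = 36.85.
P₂ = ½(15.67+36.85)×3.3 = 86.66. Total P_a = 18.48+86.66 = 105.1 kN/m.

105 kN/m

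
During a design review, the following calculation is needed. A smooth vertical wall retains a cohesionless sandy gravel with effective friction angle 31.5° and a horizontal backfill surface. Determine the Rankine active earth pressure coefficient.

0.314

K_a = (1 − sin φ)/(1 + sin φ) = (1 − sin 31.5°)/(1 + sin 31.5°) = 0.3136.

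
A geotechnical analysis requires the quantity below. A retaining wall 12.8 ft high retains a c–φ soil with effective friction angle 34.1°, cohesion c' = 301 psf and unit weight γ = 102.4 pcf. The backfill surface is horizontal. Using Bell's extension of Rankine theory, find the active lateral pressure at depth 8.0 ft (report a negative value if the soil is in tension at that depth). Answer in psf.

K_a = (1 − sin φ)/(1 + sin φ) = 0.2815.
σ_a = K_a γ z − 2c√K_a = 0.2815×102.4×8.0 − 2×301×0.5306 = -88.79 psf.

-88.8 psf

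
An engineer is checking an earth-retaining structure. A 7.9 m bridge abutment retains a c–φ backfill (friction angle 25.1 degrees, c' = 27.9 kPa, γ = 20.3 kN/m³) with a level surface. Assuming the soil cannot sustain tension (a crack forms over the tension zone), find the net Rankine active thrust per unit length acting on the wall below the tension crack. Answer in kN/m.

K_a = 0.4043; √K_a = 0.6358.
Tension-crack depth z_c = 2c/(γ√K_a) = 2×27.9/(20.3×0.6358) = 4.323 m.
σ_a at base = K_a γ H − 2c√K_a = 0.4043×20.3×7.9 − 2×27.9×0.6358 = 29.36 kPa.
P_a = ½ × 29.36 × (H − z_c) = 0.5×29.36×3.577 = 52.50 kN/m.

52.5 kN/m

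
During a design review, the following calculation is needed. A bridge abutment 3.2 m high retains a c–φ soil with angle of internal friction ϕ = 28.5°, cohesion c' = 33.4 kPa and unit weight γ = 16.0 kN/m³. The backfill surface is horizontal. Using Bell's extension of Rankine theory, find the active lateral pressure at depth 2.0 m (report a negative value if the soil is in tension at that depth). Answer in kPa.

K_a = (1 − sin φ)/(1 + sin φ) = 0.3540.
σ_a = K_a γ z − 2c√K_a = 0.3540×16.0×2.0 − 2×33.4×0.5949 = -28.42 kPa.

-28.4 kPa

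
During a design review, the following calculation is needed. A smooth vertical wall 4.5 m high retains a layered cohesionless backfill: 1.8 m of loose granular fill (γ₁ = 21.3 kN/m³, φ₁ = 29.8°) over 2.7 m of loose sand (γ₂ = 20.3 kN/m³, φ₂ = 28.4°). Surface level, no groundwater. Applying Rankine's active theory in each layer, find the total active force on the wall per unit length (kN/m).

K_a1 = tan²(45°−29.8°/2) = 0.3360; K_a2 = tan²(45°−28.4°/2) = 0.3554.
Layer 1: σ at base = K_a1 γ₁ h₁ = 12.88 kPa; P₁ = ½×12.88×1.8 = 11.60.
Layer 2: σ_v at top = γ₁h₁ = 38.34; σ_h top = K_a2×38.34 = 13.62; σ_h base = K_a2×(38.34+20.3×2.7) = 33.10.
P₂ = ½(13.62+33.10)×2.7 = 63.08. Total P_a = 11.60+63.08 = 74.68 kN/m.

74.7 kN/m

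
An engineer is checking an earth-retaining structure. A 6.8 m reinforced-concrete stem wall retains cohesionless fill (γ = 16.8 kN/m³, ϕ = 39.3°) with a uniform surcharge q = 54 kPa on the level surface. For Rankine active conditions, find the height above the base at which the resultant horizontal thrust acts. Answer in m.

K_a = 0.2245.
Triangular part P₁ = ½K_aγH² = 87.18 at H/3 = 2.267 m; rectangular part P₂ = K_a q H = 82.42 at H/2 = 3.400 m.
ȳ = (P₁·2.267 + P₂·3.400)/(P₁+P₂) = 2.817 m.

2.82 m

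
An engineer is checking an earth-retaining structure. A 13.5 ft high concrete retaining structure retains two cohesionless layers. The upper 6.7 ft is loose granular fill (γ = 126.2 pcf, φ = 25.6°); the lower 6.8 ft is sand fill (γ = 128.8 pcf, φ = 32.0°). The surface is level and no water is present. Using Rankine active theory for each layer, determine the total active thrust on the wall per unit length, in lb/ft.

K_a1 = tan²(45°−25.6°/2) = 0.3966; K_a2 = tan²(45°−32.0°/2) = 0.3073.
Layer 1: σ at base = K_a1 γ₁ h₁ = 335.3 psf; P₁ = ½×335.3×6.7 = 1123.
Layer 2: σ_v at top = γ₁h₁ = 845.5; σ_h top = K_a2×845.5 = 259.8; σ_h base = K_a2×(845.5+128.8×6.8) = 528.9.
P₂ = ½(259.8+528.9)×6.8 = 2682. Total P_a = 1123+2682 = 3805 lb/ft.

3800 lb/ft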